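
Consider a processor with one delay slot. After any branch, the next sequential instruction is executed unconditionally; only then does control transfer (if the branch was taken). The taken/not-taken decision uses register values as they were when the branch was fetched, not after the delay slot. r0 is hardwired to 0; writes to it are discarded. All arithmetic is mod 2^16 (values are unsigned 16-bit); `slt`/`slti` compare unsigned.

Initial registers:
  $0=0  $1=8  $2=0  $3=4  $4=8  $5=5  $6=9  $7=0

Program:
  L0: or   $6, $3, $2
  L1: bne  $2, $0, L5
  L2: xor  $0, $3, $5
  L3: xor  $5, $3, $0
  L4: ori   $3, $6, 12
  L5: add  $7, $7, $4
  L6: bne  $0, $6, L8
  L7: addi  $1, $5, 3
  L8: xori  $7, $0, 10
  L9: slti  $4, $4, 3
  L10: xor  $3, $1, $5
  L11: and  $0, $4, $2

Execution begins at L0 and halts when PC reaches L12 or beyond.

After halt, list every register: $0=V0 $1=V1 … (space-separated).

$0=0 $1=7 $2=0 $3=3 $4=0 $5=4 $6=4 $7=10

PC=0  or   $6, $3, $2        | $0=0 $1=8 $2=0 $3=4 $4=8 $5=5 $6=4 $7=0
PC=1  bne  $2, $0, L5        | $0=0 $1=8 $2=0 $3=4 $4=8 $5=5 $6=4 $7=0  [not taken]
PC=2  xor  $0, $3, $5        | $0=0 $1=8 $2=0 $3=4 $4=8 $5=5 $6=4 $7=0
PC=3  xor  $5, $3, $0        | $0=0 $1=8 $2=0 $3=4 $4=8 $5=4 $6=4 $7=0
PC=4  ori   $3, $6, 12       | $0=0 $1=8 $2=0 $3=12 $4=8 $5=4 $6=4 $7=0
PC=5  add  $7, $7, $4        | $0=0 $1=8 $2=0 $3=12 $4=8 $5=4 $6=4 $7=8
PC=6  bne  $0, $6, L8        | $0=0 $1=8 $2=0 $3=12 $4=8 $5=4 $6=4 $7=8  [TAKEN]
PC=7  addi  $1, $5, 3        | $0=0 $1=7 $2=0 $3=12 $4=8 $5=4 $6=4 $7=8
PC=8  xori  $7, $0, 10       | $0=0 $1=7 $2=0 $3=12 $4=8 $5=4 $6=4 $7=10
PC=9  slti  $4, $4, 3        | $0=0 $1=7 $2=0 $3=12 $4=0 $5=4 $6=4 $7=10
PC=10 xor  $3, $1, $5        | $0=0 $1=7 $2=0 $3=3 $4=0 $5=4 $6=4 $7=10
PC=11 and  $0, $4, $2        | $0=0 $1=7 $2=0 $3=3 $4=0 $5=4 $6=4 $7=10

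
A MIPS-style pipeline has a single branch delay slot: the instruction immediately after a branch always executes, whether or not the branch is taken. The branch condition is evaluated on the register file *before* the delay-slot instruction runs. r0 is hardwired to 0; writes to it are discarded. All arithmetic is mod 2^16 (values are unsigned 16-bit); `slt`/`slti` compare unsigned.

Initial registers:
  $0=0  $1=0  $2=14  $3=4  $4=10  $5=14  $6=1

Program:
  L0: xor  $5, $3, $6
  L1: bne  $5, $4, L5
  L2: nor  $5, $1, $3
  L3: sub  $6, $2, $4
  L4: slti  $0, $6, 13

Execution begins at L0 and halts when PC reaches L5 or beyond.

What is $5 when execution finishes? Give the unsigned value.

65531

PC=0  xor  $5, $3, $6        | $0=0 $1=0 $2=14 $3=4 $4=10 $5=5 $6=1
PC=1  bne  $5, $4, L5        | $0=0 $1=0 $2=14 $3=4 $4=10 $5=5 $6=1  [TAKEN]
PC=2  nor  $5, $1, $3        | $0=0 $1=0 $2=14 $3=4 $4=10 $5=65531 $6=1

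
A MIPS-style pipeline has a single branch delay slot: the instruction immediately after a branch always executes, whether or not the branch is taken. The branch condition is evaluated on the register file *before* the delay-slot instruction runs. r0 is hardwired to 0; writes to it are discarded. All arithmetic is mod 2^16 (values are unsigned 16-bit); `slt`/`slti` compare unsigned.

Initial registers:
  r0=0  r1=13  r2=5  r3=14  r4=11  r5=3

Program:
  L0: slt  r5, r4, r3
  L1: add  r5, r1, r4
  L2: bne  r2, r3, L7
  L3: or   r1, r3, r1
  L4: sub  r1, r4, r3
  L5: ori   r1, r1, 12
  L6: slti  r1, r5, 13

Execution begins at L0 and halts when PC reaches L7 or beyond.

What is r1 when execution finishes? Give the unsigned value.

15

#0 slt  r5, r4, r3 ; 0/13/5/14/11/1
#1 add  r5, r1, r4 ; 0/13/5/14/11/24
#2 bne  r2, r3, L7 ; 0/13/5/14/11/24 ; →target
#3 or   r1, r3, r1 ; 0/15/5/14/11/24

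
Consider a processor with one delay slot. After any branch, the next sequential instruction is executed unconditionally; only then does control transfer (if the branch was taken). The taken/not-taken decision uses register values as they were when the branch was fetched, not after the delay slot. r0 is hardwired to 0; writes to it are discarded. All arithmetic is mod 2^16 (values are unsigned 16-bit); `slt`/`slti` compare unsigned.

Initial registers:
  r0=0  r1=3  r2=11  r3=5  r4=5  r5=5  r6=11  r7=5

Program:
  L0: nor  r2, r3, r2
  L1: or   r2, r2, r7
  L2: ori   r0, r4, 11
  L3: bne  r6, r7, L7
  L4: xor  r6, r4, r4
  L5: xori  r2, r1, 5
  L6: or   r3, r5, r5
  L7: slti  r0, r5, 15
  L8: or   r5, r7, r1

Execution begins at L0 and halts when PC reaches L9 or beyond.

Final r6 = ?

0

[0] nor  r2, r3, r2  →  {r0:0, r1:3, r2:65520, r3:5, r4:5, r5:5, r6:11, r7:5}
[1] or   r2, r2, r7  →  {r0:0, r1:3, r2:65525, r3:5, r4:5, r5:5, r6:11, r7:5}
[2] ori   r0, r4, 11  →  {r0:0, r1:3, r2:65525, r3:5, r4:5, r5:5, r6:11, r7:5}
[3] bne  r6, r7, L7  →  {r0:0, r1:3, r2:65525, r3:5, r4:5, r5:5, r6:11, r7:5}  ⟨branch taken⟩
[4] xor  r6, r4, r4  →  {r0:0, r1:3, r2:65525, r3:5, r4:5, r5:5, r6:0, r7:5}
[7] slti  r0, r5, 15  →  {r0:0, r1:3, r2:65525, r3:5, r4:5, r5:5, r6:0, r7:5}
[8] or   r5, r7, r1  →  {r0:0, r1:3, r2:65525, r3:5, r4:5, r5:7, r6:0, r7:5}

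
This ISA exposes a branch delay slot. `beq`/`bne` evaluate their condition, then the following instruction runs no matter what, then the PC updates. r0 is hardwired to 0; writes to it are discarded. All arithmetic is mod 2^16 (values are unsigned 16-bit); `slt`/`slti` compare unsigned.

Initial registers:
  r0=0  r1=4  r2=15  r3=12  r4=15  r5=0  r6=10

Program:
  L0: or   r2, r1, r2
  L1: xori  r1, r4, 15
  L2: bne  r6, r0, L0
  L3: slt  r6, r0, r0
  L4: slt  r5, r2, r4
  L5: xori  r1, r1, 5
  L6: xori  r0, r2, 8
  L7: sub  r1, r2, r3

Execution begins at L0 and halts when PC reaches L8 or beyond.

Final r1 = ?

[0] or   r2, r1, r2  →  {r0:0, r1:4, r2:15, r3:12, r4:15, r5:0, r6:10}
[1] xori  r1, r4, 15  →  {r0:0, r1:0, r2:15, r3:12, r4:15, r5:0, r6:10}
[2] bne  r6, r0, L0  →  {r0:0, r1:0, r2:15, r3:12, r4:15, r5:0, r6:10}  ⟨branch taken⟩
[3] slt  r6, r0, r0  →  {r0:0, r1:0, r2:15, r3:12, r4:15, r5:0, r6:0}
[0] or   r2, r1, r2  →  {r0:0, r1:0, r2:15, r3:12, r4:15, r5:0, r6:0}
[1] xori  r1, r4, 15  →  {r0:0, r1:0, r2:15, r3:12, r4:15, r5:0, r6:0}
[2] bne  r6, r0, L0  →  {r0:0, r1:0, r2:15, r3:12, r4:15, r5:0, r6:0}  ⟨branch fallthrough⟩
[3] slt  r6, r0, r0  →  {r0:0, r1:0, r2:15, r3:12, r4:15, r5:0, r6:0}
[4] slt  r5, r2, r4  →  {r0:0, r1:0, r2:15, r3:12, r4:15, r5:0, r6:0}
[5] xori  r1, r1, 5  →  {r0:0, r1:5, r2:15, r3:12, r4:15, r5:0, r6:0}
[6] xori  r0, r2, 8  →  {r0:0, r1:5, r2:15, r3:12, r4:15, r5:0, r6:0}
[7] sub  r1, r2, r3  →  {r0:0, r1:3, r2:15, r3:12, r4:15, r5:0, r6:0}

3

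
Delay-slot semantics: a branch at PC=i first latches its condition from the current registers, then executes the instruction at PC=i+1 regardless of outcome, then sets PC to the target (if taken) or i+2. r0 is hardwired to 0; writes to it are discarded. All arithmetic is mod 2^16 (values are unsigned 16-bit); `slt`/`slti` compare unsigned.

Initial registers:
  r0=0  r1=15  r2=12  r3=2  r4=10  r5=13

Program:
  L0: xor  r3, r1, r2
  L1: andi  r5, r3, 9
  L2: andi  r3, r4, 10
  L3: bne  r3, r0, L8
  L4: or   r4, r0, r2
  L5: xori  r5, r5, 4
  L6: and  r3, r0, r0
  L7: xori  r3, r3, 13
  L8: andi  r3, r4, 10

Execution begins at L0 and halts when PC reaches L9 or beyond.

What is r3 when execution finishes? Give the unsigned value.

[0] xor  r3, r1, r2  →  {r0:0, r1:15, r2:12, r3:3, r4:10, r5:13}
[1] andi  r5, r3, 9  →  {r0:0, r1:15, r2:12, r3:3, r4:10, r5:1}
[2] andi  r3, r4, 10  →  {r0:0, r1:15, r2:12, r3:10, r4:10, r5:1}
[3] bne  r3, r0, L8  →  {r0:0, r1:15, r2:12, r3:10, r4:10, r5:1}  ⟨branch taken⟩
[4] or   r4, r0, r2  →  {r0:0, r1:15, r2:12, r3:10, r4:12, r5:1}
[8] andi  r3, r4, 10  →  {r0:0, r1:15, r2:12, r3:8, r4:12, r5:1}

8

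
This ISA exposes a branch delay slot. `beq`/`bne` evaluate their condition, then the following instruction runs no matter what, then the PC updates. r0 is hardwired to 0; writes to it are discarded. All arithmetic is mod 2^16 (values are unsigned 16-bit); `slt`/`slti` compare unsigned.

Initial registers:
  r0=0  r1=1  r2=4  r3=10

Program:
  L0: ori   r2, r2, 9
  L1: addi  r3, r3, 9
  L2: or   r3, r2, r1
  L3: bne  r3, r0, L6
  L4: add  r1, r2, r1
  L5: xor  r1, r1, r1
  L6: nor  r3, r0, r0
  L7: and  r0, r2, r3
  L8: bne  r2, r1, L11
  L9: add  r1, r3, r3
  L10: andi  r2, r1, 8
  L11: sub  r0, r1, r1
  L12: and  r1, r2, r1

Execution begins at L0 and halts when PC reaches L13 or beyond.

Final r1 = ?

12

[0] ori   r2, r2, 9  →  {r0:0, r1:1, r2:13, r3:10}
[1] addi  r3, r3, 9  →  {r0:0, r1:1, r2:13, r3:19}
[2] or   r3, r2, r1  →  {r0:0, r1:1, r2:13, r3:13}
[3] bne  r3, r0, L6  →  {r0:0, r1:1, r2:13, r3:13}  ⟨branch taken⟩
[4] add  r1, r2, r1  →  {r0:0, r1:14, r2:13, r3:13}
[6] nor  r3, r0, r0  →  {r0:0, r1:14, r2:13, r3:65535}
[7] and  r0, r2, r3  →  {r0:0, r1:14, r2:13, r3:65535}
[8] bne  r2, r1, L11  →  {r0:0, r1:14, r2:13, r3:65535}  ⟨branch taken⟩
[9] add  r1, r3, r3  →  {r0:0, r1:65534, r2:13, r3:65535}
[11] sub  r0, r1, r1  →  {r0:0, r1:65534, r2:13, r3:65535}
[12] and  r1, r2, r1  →  {r0:0, r1:12, r2:13, r3:65535}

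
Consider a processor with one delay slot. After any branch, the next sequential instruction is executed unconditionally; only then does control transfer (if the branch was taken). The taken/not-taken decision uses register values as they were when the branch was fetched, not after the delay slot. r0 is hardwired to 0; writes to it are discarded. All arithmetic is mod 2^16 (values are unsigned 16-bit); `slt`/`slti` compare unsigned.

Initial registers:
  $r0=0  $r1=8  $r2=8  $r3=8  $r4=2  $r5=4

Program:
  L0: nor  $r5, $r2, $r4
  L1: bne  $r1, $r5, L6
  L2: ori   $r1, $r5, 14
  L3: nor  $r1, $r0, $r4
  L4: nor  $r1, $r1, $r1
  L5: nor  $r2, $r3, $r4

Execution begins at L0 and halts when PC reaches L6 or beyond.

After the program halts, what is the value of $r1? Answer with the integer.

65535

[0] nor  $r5, $r2, $r4  →  {$r0:0, $r1:8, $r2:8, $r3:8, $r4:2, $r5:65525}
[1] bne  $r1, $r5, L6  →  {$r0:0, $r1:8, $r2:8, $r3:8, $r4:2, $r5:65525}  ⟨branch taken⟩
[2] ori   $r1, $r5, 14  →  {$r0:0, $r1:65535, $r2:8, $r3:8, $r4:2, $r5:65525}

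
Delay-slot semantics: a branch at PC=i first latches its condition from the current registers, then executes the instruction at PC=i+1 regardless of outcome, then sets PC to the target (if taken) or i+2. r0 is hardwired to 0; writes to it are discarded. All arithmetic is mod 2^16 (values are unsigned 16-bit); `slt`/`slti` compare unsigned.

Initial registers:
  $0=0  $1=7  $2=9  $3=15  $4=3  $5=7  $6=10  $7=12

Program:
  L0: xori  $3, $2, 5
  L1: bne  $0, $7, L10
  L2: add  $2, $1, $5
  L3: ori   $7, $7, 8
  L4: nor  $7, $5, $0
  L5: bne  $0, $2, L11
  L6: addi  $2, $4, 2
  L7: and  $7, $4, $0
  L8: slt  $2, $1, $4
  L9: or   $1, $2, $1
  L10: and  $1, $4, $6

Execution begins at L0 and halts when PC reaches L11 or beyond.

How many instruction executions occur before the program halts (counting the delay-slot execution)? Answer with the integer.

  step pc=0: xori  $3, $2, 5  regs=(0,7,9,12,3,7,10,12)
  step pc=1: bne  $0, $7, L10  cond=T  regs=(0,7,9,12,3,7,10,12)
  step pc=2: add  $2, $1, $5  regs=(0,7,14,12,3,7,10,12)
  step pc=10: and  $1, $4, $6  regs=(0,2,14,12,3,7,10,12)

4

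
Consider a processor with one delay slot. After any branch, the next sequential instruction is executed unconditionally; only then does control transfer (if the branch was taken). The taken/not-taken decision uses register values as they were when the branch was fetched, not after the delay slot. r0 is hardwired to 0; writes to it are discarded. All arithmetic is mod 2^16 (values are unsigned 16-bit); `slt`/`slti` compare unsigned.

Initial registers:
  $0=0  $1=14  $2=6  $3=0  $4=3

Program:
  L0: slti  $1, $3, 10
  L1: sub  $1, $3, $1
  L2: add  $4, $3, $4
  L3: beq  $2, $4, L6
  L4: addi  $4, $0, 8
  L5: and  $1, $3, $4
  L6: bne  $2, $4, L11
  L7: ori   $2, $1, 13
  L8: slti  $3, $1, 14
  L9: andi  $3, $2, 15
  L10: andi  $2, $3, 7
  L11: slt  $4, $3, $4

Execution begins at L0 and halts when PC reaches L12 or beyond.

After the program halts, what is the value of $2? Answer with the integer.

[0] slti  $1, $3, 10  →  {$0:0, $1:1, $2:6, $3:0, $4:3}
[1] sub  $1, $3, $1  →  {$0:0, $1:65535, $2:6, $3:0, $4:3}
[2] add  $4, $3, $4  →  {$0:0, $1:65535, $2:6, $3:0, $4:3}
[3] beq  $2, $4, L6  →  {$0:0, $1:65535, $2:6, $3:0, $4:3}  ⟨branch fallthrough⟩
[4] addi  $4, $0, 8  →  {$0:0, $1:65535, $2:6, $3:0, $4:8}
[5] and  $1, $3, $4  →  {$0:0, $1:0, $2:6, $3:0, $4:8}
[6] bne  $2, $4, L11  →  {$0:0, $1:0, $2:6, $3:0, $4:8}  ⟨branch taken⟩
[7] ori   $2, $1, 13  →  {$0:0, $1:0, $2:13, $3:0, $4:8}
[11] slt  $4, $3, $4  →  {$0:0, $1:0, $2:13, $3:0, $4:1}

13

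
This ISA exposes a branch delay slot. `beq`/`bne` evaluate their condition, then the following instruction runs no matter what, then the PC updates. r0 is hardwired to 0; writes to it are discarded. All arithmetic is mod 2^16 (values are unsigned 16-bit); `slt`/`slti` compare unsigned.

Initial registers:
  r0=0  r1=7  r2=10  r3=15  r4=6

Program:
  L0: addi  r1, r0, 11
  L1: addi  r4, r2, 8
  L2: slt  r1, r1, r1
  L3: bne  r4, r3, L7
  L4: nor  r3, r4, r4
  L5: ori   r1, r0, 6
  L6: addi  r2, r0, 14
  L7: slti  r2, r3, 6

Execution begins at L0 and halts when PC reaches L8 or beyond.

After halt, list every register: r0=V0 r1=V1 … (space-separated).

  step pc=0: addi  r1, r0, 11  regs=(0,11,10,15,6)
  step pc=1: addi  r4, r2, 8  regs=(0,11,10,15,18)
  step pc=2: slt  r1, r1, r1  regs=(0,0,10,15,18)
  step pc=3: bne  r4, r3, L7  cond=T  regs=(0,0,10,15,18)
  step pc=4: nor  r3, r4, r4  regs=(0,0,10,65517,18)
  step pc=7: slti  r2, r3, 6  regs=(0,0,0,65517,18)

r0=0 r1=0 r2=0 r3=65517 r4=18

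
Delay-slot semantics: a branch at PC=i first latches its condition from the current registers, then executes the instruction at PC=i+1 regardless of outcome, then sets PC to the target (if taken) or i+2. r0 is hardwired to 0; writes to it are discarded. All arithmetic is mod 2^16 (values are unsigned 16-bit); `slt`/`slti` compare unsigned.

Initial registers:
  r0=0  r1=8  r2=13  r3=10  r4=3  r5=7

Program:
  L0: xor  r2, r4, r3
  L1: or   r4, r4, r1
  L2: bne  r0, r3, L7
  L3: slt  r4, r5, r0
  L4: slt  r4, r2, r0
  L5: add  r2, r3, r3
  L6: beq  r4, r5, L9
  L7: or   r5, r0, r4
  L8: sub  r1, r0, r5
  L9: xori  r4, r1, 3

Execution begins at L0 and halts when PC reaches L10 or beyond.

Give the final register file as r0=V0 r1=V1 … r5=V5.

#0 xor  r2, r4, r3 ; 0/8/9/10/3/7
#1 or   r4, r4, r1 ; 0/8/9/10/11/7
#2 bne  r0, r3, L7 ; 0/8/9/10/11/7 ; →target
#3 slt  r4, r5, r0 ; 0/8/9/10/0/7
#7 or   r5, r0, r4 ; 0/8/9/10/0/0
#8 sub  r1, r0, r5 ; 0/0/9/10/0/0
#9 xori  r4, r1, 3 ; 0/0/9/10/3/0

r0=0 r1=0 r2=9 r3=10 r4=3 r5=0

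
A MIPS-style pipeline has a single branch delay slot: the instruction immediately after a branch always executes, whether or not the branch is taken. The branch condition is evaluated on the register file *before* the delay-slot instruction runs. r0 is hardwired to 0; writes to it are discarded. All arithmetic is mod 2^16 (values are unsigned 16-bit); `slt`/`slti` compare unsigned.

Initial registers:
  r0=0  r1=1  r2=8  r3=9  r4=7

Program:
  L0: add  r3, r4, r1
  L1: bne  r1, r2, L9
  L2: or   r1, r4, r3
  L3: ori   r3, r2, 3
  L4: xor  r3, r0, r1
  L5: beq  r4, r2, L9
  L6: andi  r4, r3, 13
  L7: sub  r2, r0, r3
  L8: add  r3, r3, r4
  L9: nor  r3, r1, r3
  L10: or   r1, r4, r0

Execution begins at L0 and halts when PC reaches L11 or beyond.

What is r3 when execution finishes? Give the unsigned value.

65520

[0] add  r3, r4, r1  →  {r0:0, r1:1, r2:8, r3:8, r4:7}
[1] bne  r1, r2, L9  →  {r0:0, r1:1, r2:8, r3:8, r4:7}  ⟨branch taken⟩
[2] or   r1, r4, r3  →  {r0:0, r1:15, r2:8, r3:8, r4:7}
[9] nor  r3, r1, r3  →  {r0:0, r1:15, r2:8, r3:65520, r4:7}
[10] or   r1, r4, r0  →  {r0:0, r1:7, r2:8, r3:65520, r4:7}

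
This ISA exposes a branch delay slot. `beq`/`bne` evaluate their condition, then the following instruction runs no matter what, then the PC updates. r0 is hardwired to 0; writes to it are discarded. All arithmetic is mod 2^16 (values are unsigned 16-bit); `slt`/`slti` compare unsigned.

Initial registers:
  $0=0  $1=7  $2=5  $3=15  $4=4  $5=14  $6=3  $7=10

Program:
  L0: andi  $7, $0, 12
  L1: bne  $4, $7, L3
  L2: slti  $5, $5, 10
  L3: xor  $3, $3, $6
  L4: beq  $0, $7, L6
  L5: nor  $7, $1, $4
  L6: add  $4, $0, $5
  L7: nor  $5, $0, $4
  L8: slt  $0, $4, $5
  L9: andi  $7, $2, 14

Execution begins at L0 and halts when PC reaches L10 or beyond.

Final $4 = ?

#0 andi  $7, $0, 12 ; 0/7/5/15/4/14/3/0
#1 bne  $4, $7, L3 ; 0/7/5/15/4/14/3/0 ; →target
#2 slti  $5, $5, 10 ; 0/7/5/15/4/0/3/0
#3 xor  $3, $3, $6 ; 0/7/5/12/4/0/3/0
#4 beq  $0, $7, L6 ; 0/7/5/12/4/0/3/0 ; →target
#5 nor  $7, $1, $4 ; 0/7/5/12/4/0/3/65528
#6 add  $4, $0, $5 ; 0/7/5/12/0/0/3/65528
#7 nor  $5, $0, $4 ; 0/7/5/12/0/65535/3/65528
#8 slt  $0, $4, $5 ; 0/7/5/12/0/65535/3/65528
#9 andi  $7, $2, 14 ; 0/7/5/12/0/65535/3/4

0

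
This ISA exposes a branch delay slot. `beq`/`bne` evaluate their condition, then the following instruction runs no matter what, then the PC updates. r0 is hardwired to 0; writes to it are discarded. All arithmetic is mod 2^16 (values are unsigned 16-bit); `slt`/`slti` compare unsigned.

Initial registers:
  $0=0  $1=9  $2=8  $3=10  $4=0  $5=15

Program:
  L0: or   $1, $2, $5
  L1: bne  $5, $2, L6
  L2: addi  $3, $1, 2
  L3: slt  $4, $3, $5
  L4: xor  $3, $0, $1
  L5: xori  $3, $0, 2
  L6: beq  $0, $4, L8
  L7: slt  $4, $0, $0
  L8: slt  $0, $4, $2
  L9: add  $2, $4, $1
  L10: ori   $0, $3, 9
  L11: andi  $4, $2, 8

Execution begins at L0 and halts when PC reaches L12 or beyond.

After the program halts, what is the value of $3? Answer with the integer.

#0 or   $1, $2, $5 ; 0/15/8/10/0/15
#1 bne  $5, $2, L6 ; 0/15/8/10/0/15 ; →target
#2 addi  $3, $1, 2 ; 0/15/8/17/0/15
#6 beq  $0, $4, L8 ; 0/15/8/17/0/15 ; →target
#7 slt  $4, $0, $0 ; 0/15/8/17/0/15
#8 slt  $0, $4, $2 ; 0/15/8/17/0/15
#9 add  $2, $4, $1 ; 0/15/15/17/0/15
#10 ori   $0, $3, 9 ; 0/15/15/17/0/15
#11 andi  $4, $2, 8 ; 0/15/15/17/8/15

17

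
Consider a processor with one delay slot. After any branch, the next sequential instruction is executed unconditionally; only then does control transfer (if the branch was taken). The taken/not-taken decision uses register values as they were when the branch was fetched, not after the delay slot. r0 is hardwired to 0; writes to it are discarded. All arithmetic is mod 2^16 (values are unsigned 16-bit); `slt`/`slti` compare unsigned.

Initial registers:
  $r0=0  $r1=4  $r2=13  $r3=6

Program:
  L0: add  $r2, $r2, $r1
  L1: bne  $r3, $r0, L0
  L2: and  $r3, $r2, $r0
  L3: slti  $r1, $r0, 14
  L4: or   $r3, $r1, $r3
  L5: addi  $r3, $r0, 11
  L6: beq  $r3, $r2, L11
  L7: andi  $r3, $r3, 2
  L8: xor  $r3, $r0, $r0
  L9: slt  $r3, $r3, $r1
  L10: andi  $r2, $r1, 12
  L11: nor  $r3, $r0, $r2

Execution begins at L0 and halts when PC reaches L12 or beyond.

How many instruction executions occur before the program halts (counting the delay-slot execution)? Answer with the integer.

[0] add  $r2, $r2, $r1  →  {$r0:0, $r1:4, $r2:17, $r3:6}
[1] bne  $r3, $r0, L0  →  {$r0:0, $r1:4, $r2:17, $r3:6}  ⟨branch taken⟩
[2] and  $r3, $r2, $r0  →  {$r0:0, $r1:4, $r2:17, $r3:0}
[0] add  $r2, $r2, $r1  →  {$r0:0, $r1:4, $r2:21, $r3:0}
[1] bne  $r3, $r0, L0  →  {$r0:0, $r1:4, $r2:21, $r3:0}  ⟨branch fallthrough⟩
[2] and  $r3, $r2, $r0  →  {$r0:0, $r1:4, $r2:21, $r3:0}
[3] slti  $r1, $r0, 14  →  {$r0:0, $r1:1, $r2:21, $r3:0}
[4] or   $r3, $r1, $r3  →  {$r0:0, $r1:1, $r2:21, $r3:1}
[5] addi  $r3, $r0, 11  →  {$r0:0, $r1:1, $r2:21, $r3:11}
[6] beq  $r3, $r2, L11  →  {$r0:0, $r1:1, $r2:21, $r3:11}  ⟨branch fallthrough⟩
[7] andi  $r3, $r3, 2  →  {$r0:0, $r1:1, $r2:21, $r3:2}
[8] xor  $r3, $r0, $r0  →  {$r0:0, $r1:1, $r2:21, $r3:0}
[9] slt  $r3, $r3, $r1  →  {$r0:0, $r1:1, $r2:21, $r3:1}
[10] andi  $r2, $r1, 12  →  {$r0:0, $r1:1, $r2:0, $r3:1}
[11] nor  $r3, $r0, $r2  →  {$r0:0, $r1:1, $r2:0, $r3:65535}

15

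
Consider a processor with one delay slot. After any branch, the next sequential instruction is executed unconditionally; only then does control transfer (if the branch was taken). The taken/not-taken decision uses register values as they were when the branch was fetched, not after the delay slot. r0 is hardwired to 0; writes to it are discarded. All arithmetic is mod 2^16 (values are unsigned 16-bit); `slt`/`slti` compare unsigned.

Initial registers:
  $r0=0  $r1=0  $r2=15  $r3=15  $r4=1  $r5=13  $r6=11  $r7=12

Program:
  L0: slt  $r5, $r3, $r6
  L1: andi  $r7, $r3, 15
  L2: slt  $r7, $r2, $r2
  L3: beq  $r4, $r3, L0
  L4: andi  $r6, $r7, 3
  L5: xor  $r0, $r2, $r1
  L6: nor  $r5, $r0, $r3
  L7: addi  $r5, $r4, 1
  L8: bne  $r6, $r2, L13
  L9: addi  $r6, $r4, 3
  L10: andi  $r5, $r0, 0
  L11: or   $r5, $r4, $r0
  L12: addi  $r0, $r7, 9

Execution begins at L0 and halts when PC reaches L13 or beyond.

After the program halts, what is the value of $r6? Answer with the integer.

#0 slt  $r5, $r3, $r6 ; 0/0/15/15/1/0/11/12
#1 andi  $r7, $r3, 15 ; 0/0/15/15/1/0/11/15
#2 slt  $r7, $r2, $r2 ; 0/0/15/15/1/0/11/0
#3 beq  $r4, $r3, L0 ; 0/0/15/15/1/0/11/0 ; →fallthru
#4 andi  $r6, $r7, 3 ; 0/0/15/15/1/0/0/0
#5 xor  $r0, $r2, $r1 ; 0/0/15/15/1/0/0/0
#6 nor  $r5, $r0, $r3 ; 0/0/15/15/1/65520/0/0
#7 addi  $r5, $r4, 1 ; 0/0/15/15/1/2/0/0
#8 bne  $r6, $r2, L13 ; 0/0/15/15/1/2/0/0 ; →target
#9 addi  $r6, $r4, 3 ; 0/0/15/15/1/2/4/0

4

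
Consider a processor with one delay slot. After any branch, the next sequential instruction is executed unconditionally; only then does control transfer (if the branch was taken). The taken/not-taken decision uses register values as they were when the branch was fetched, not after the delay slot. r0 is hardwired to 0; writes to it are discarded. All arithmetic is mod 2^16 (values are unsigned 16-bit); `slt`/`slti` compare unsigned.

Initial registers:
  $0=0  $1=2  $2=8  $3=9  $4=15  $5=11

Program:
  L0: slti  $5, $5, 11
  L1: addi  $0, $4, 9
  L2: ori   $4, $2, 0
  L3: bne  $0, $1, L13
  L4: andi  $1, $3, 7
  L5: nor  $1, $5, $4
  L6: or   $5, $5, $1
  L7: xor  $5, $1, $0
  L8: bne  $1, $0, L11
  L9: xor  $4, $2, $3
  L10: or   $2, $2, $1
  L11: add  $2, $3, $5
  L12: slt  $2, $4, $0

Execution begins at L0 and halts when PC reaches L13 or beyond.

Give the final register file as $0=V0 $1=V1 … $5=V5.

  step pc=0: slti  $5, $5, 11  regs=(0,2,8,9,15,0)
  step pc=1: addi  $0, $4, 9  regs=(0,2,8,9,15,0)
  step pc=2: ori   $4, $2, 0  regs=(0,2,8,9,8,0)
  step pc=3: bne  $0, $1, L13  cond=T  regs=(0,2,8,9,8,0)
  step pc=4: andi  $1, $3, 7  regs=(0,1,8,9,8,0)

$0=0 $1=1 $2=8 $3=9 $4=8 $5=0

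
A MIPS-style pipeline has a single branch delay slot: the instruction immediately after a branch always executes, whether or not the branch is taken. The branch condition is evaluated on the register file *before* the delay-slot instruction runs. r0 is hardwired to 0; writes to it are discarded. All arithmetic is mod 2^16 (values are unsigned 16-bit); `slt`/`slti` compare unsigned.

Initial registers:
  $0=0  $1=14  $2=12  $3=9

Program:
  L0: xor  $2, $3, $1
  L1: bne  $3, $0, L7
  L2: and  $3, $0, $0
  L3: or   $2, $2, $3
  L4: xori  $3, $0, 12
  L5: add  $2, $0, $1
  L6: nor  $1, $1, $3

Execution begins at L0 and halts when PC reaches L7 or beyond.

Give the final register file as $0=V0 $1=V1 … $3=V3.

PC=0  xor  $2, $3, $1        | $0=0 $1=14 $2=7 $3=9
PC=1  bne  $3, $0, L7        | $0=0 $1=14 $2=7 $3=9  [TAKEN]
PC=2  and  $3, $0, $0        | $0=0 $1=14 $2=7 $3=0

$0=0 $1=14 $2=7 $3=0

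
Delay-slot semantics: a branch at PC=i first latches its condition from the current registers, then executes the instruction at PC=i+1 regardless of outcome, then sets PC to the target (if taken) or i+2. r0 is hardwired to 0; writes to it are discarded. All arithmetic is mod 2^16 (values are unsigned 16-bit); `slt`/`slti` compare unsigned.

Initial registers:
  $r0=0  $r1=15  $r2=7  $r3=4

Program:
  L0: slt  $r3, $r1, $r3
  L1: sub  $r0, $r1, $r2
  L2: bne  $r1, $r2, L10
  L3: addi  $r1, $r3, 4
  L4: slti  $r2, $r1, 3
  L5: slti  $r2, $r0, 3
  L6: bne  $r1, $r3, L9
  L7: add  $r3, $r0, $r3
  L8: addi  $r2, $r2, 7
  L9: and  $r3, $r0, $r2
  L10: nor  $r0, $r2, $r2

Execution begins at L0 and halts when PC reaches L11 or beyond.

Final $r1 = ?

#0 slt  $r3, $r1, $r3 ; 0/15/7/0
#1 sub  $r0, $r1, $r2 ; 0/15/7/0
#2 bne  $r1, $r2, L10 ; 0/15/7/0 ; →target
#3 addi  $r1, $r3, 4 ; 0/4/7/0
#10 nor  $r0, $r2, $r2 ; 0/4/7/0

4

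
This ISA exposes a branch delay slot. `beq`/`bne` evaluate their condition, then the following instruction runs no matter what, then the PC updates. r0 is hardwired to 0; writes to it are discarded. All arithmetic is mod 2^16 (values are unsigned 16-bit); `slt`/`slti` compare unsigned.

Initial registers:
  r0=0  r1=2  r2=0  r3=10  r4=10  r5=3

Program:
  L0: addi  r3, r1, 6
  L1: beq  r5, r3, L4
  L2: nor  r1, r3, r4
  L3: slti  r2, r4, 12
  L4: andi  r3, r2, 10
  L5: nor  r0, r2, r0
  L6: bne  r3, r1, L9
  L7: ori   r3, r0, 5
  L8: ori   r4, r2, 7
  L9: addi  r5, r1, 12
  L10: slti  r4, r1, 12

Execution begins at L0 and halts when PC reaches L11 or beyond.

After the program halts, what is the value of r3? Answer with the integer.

#0 addi  r3, r1, 6 ; 0/2/0/8/10/3
#1 beq  r5, r3, L4 ; 0/2/0/8/10/3 ; →fallthru
#2 nor  r1, r3, r4 ; 0/65525/0/8/10/3
#3 slti  r2, r4, 12 ; 0/65525/1/8/10/3
#4 andi  r3, r2, 10 ; 0/65525/1/0/10/3
#5 nor  r0, r2, r0 ; 0/65525/1/0/10/3
#6 bne  r3, r1, L9 ; 0/65525/1/0/10/3 ; →target
#7 ori   r3, r0, 5 ; 0/65525/1/5/10/3
#9 addi  r5, r1, 12 ; 0/65525/1/5/10/1
#10 slti  r4, r1, 12 ; 0/65525/1/5/0/1

5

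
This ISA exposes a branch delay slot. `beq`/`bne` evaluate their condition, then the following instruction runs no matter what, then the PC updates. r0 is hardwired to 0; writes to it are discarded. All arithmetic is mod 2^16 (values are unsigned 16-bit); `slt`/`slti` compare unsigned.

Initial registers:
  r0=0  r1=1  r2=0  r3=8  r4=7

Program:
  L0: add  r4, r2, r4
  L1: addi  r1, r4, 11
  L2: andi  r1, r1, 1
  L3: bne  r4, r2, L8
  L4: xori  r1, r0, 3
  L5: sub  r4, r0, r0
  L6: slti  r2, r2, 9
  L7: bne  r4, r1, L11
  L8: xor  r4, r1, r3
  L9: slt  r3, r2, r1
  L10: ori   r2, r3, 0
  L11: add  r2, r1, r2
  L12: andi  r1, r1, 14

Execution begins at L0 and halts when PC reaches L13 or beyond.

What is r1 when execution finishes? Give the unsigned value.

2

PC=0  add  r4, r2, r4        | r0=0 r1=1 r2=0 r3=8 r4=7
PC=1  addi  r1, r4, 11       | r0=0 r1=18 r2=0 r3=8 r4=7
PC=2  andi  r1, r1, 1        | r0=0 r1=0 r2=0 r3=8 r4=7
PC=3  bne  r4, r2, L8        | r0=0 r1=0 r2=0 r3=8 r4=7  [TAKEN]
PC=4  xori  r1, r0, 3        | r0=0 r1=3 r2=0 r3=8 r4=7
PC=8  xor  r4, r1, r3        | r0=0 r1=3 r2=0 r3=8 r4=11
PC=9  slt  r3, r2, r1        | r0=0 r1=3 r2=0 r3=1 r4=11
PC=10 ori   r2, r3, 0        | r0=0 r1=3 r2=1 r3=1 r4=11
PC=11 add  r2, r1, r2        | r0=0 r1=3 r2=4 r3=1 r4=11
PC=12 andi  r1, r1, 14       | r0=0 r1=2 r2=4 r3=1 r4=11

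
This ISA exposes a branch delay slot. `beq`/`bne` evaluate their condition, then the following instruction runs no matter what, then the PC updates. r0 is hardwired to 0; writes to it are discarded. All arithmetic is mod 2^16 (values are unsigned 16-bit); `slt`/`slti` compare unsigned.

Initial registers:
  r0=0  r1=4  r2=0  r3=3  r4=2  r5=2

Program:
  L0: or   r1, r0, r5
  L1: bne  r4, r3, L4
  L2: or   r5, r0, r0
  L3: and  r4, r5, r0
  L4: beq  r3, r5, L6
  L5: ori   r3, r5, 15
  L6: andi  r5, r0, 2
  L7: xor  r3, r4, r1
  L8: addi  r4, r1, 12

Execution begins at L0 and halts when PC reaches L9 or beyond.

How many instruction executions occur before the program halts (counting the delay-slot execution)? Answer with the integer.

PC=0  or   r1, r0, r5        | r0=0 r1=2 r2=0 r3=3 r4=2 r5=2
PC=1  bne  r4, r3, L4        | r0=0 r1=2 r2=0 r3=3 r4=2 r5=2  [TAKEN]
PC=2  or   r5, r0, r0        | r0=0 r1=2 r2=0 r3=3 r4=2 r5=0
PC=4  beq  r3, r5, L6        | r0=0 r1=2 r2=0 r3=3 r4=2 r5=0  [not taken]
PC=5  ori   r3, r5, 15       | r0=0 r1=2 r2=0 r3=15 r4=2 r5=0
PC=6  andi  r5, r0, 2        | r0=0 r1=2 r2=0 r3=15 r4=2 r5=0
PC=7  xor  r3, r4, r1        | r0=0 r1=2 r2=0 r3=0 r4=2 r5=0
PC=8  addi  r4, r1, 12       | r0=0 r1=2 r2=0 r3=0 r4=14 r5=0

8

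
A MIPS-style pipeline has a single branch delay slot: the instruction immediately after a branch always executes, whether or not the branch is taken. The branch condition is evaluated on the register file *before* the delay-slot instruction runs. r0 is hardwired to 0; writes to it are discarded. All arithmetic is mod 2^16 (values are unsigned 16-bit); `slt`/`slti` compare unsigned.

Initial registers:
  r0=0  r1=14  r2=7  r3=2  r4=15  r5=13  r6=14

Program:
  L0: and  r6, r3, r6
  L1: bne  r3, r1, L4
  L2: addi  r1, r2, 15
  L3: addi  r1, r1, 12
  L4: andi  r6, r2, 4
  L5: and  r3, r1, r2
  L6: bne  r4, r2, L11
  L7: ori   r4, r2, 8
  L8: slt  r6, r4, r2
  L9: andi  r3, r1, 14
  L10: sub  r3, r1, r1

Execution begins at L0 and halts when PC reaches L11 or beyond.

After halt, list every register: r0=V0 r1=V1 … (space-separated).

#0 and  r6, r3, r6 ; 0/14/7/2/15/13/2
#1 bne  r3, r1, L4 ; 0/14/7/2/15/13/2 ; →target
#2 addi  r1, r2, 15 ; 0/22/7/2/15/13/2
#4 andi  r6, r2, 4 ; 0/22/7/2/15/13/4
#5 and  r3, r1, r2 ; 0/22/7/6/15/13/4
#6 bne  r4, r2, L11 ; 0/22/7/6/15/13/4 ; →target
#7 ori   r4, r2, 8 ; 0/22/7/6/15/13/4

r0=0 r1=22 r2=7 r3=6 r4=15 r5=13 r6=4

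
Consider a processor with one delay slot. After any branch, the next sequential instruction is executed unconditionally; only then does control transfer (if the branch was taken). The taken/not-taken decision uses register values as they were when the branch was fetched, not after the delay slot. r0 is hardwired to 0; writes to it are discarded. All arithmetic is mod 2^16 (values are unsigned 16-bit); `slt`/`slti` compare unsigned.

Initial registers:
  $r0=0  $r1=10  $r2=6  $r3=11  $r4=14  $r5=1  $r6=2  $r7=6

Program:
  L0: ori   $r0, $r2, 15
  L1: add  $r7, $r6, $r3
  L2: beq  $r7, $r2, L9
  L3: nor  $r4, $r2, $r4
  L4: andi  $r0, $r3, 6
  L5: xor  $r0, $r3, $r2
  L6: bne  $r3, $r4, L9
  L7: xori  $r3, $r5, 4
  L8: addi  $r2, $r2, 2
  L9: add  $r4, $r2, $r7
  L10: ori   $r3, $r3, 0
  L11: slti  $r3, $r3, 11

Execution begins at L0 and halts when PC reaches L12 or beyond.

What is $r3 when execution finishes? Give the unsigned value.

[0] ori   $r0, $r2, 15  →  {$r0:0, $r1:10, $r2:6, $r3:11, $r4:14, $r5:1, $r6:2, $r7:6}
[1] add  $r7, $r6, $r3  →  {$r0:0, $r1:10, $r2:6, $r3:11, $r4:14, $r5:1, $r6:2, $r7:13}
[2] beq  $r7, $r2, L9  →  {$r0:0, $r1:10, $r2:6, $r3:11, $r4:14, $r5:1, $r6:2, $r7:13}  ⟨branch fallthrough⟩
[3] nor  $r4, $r2, $r4  →  {$r0:0, $r1:10, $r2:6, $r3:11, $r4:65521, $r5:1, $r6:2, $r7:13}
[4] andi  $r0, $r3, 6  →  {$r0:0, $r1:10, $r2:6, $r3:11, $r4:65521, $r5:1, $r6:2, $r7:13}
[5] xor  $r0, $r3, $r2  →  {$r0:0, $r1:10, $r2:6, $r3:11, $r4:65521, $r5:1, $r6:2, $r7:13}
[6] bne  $r3, $r4, L9  →  {$r0:0, $r1:10, $r2:6, $r3:11, $r4:65521, $r5:1, $r6:2, $r7:13}  ⟨branch taken⟩
[7] xori  $r3, $r5, 4  →  {$r0:0, $r1:10, $r2:6, $r3:5, $r4:65521, $r5:1, $r6:2, $r7:13}
[9] add  $r4, $r2, $r7  →  {$r0:0, $r1:10, $r2:6, $r3:5, $r4:19, $r5:1, $r6:2, $r7:13}
[10] ori   $r3, $r3, 0  →  {$r0:0, $r1:10, $r2:6, $r3:5, $r4:19, $r5:1, $r6:2, $r7:13}
[11] slti  $r3, $r3, 11  →  {$r0:0, $r1:10, $r2:6, $r3:1, $r4:19, $r5:1, $r6:2, $r7:13}

1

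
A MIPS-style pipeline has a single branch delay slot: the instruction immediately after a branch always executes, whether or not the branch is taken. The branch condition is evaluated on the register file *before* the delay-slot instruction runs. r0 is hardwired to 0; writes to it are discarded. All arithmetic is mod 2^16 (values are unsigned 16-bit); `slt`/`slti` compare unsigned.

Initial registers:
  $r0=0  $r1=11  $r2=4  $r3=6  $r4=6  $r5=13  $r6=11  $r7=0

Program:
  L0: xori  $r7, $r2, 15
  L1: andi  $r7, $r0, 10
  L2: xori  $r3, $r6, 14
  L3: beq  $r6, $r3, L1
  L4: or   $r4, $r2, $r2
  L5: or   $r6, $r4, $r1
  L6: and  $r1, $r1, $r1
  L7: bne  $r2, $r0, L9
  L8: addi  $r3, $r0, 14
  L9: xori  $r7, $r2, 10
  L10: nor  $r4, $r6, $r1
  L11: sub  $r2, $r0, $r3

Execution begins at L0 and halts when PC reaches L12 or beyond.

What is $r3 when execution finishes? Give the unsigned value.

14

[0] xori  $r7, $r2, 15  →  {$r0:0, $r1:11, $r2:4, $r3:6, $r4:6, $r5:13, $r6:11, $r7:11}
[1] andi  $r7, $r0, 10  →  {$r0:0, $r1:11, $r2:4, $r3:6, $r4:6, $r5:13, $r6:11, $r7:0}
[2] xori  $r3, $r6, 14  →  {$r0:0, $r1:11, $r2:4, $r3:5, $r4:6, $r5:13, $r6:11, $r7:0}
[3] beq  $r6, $r3, L1  →  {$r0:0, $r1:11, $r2:4, $r3:5, $r4:6, $r5:13, $r6:11, $r7:0}  ⟨branch fallthrough⟩
[4] or   $r4, $r2, $r2  →  {$r0:0, $r1:11, $r2:4, $r3:5, $r4:4, $r5:13, $r6:11, $r7:0}
[5] or   $r6, $r4, $r1  →  {$r0:0, $r1:11, $r2:4, $r3:5, $r4:4, $r5:13, $r6:15, $r7:0}
[6] and  $r1, $r1, $r1  →  {$r0:0, $r1:11, $r2:4, $r3:5, $r4:4, $r5:13, $r6:15, $r7:0}
[7] bne  $r2, $r0, L9  →  {$r0:0, $r1:11, $r2:4, $r3:5, $r4:4, $r5:13, $r6:15, $r7:0}  ⟨branch taken⟩
[8] addi  $r3, $r0, 14  →  {$r0:0, $r1:11, $r2:4, $r3:14, $r4:4, $r5:13, $r6:15, $r7:0}
[9] xori  $r7, $r2, 10  →  {$r0:0, $r1:11, $r2:4, $r3:14, $r4:4, $r5:13, $r6:15, $r7:14}
[10] nor  $r4, $r6, $r1  →  {$r0:0, $r1:11, $r2:4, $r3:14, $r4:65520, $r5:13, $r6:15, $r7:14}
[11] sub  $r2, $r0, $r3  →  {$r0:0, $r1:11, $r2:65522, $r3:14, $r4:65520, $r5:13, $r6:15, $r7:14}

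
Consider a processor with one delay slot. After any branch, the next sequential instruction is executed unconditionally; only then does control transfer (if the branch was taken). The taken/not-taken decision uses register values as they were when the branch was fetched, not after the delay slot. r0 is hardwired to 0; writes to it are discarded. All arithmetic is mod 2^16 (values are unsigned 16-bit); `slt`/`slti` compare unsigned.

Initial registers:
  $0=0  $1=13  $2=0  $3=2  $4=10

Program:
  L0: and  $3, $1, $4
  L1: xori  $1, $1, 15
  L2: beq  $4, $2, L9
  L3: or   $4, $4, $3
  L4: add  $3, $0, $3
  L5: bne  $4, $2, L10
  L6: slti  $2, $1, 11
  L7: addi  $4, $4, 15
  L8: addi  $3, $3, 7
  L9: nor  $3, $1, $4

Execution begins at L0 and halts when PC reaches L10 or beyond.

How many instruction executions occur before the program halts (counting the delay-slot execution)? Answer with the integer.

7

PC=0  and  $3, $1, $4        | $0=0 $1=13 $2=0 $3=8 $4=10
PC=1  xori  $1, $1, 15       | $0=0 $1=2 $2=0 $3=8 $4=10
PC=2  beq  $4, $2, L9        | $0=0 $1=2 $2=0 $3=8 $4=10  [not taken]
PC=3  or   $4, $4, $3        | $0=0 $1=2 $2=0 $3=8 $4=10
PC=4  add  $3, $0, $3        | $0=0 $1=2 $2=0 $3=8 $4=10
PC=5  bne  $4, $2, L10       | $0=0 $1=2 $2=0 $3=8 $4=10  [TAKEN]
PC=6  slti  $2, $1, 11       | $0=0 $1=2 $2=1 $3=8 $4=10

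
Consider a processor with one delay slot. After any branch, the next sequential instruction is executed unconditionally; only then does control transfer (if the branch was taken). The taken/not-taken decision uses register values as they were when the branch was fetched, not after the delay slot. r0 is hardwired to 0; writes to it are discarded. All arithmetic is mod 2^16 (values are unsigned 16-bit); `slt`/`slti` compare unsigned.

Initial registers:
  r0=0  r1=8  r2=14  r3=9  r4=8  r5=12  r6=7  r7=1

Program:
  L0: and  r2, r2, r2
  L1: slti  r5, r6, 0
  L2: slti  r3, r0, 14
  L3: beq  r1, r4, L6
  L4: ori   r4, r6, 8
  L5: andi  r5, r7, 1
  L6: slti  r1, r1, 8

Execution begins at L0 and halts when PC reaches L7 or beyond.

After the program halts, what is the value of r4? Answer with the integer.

PC=0  and  r2, r2, r2        | r0=0 r1=8 r2=14 r3=9 r4=8 r5=12 r6=7 r7=1
PC=1  slti  r5, r6, 0        | r0=0 r1=8 r2=14 r3=9 r4=8 r5=0 r6=7 r7=1
PC=2  slti  r3, r0, 14       | r0=0 r1=8 r2=14 r3=1 r4=8 r5=0 r6=7 r7=1
PC=3  beq  r1, r4, L6        | r0=0 r1=8 r2=14 r3=1 r4=8 r5=0 r6=7 r7=1  [TAKEN]
PC=4  ori   r4, r6, 8        | r0=0 r1=8 r2=14 r3=1 r4=15 r5=0 r6=7 r7=1
PC=6  slti  r1, r1, 8        | r0=0 r1=0 r2=14 r3=1 r4=15 r5=0 r6=7 r7=1

15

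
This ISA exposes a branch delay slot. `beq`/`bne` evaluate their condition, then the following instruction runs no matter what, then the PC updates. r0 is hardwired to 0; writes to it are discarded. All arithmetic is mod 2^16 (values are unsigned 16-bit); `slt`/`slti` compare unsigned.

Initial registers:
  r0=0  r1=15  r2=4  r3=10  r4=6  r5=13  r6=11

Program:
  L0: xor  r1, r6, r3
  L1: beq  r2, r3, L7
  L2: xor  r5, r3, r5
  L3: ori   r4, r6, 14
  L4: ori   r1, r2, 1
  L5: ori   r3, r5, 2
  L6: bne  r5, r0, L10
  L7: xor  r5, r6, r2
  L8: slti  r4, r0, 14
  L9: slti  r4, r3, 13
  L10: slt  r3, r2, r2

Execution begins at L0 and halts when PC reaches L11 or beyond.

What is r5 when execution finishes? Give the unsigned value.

15

#0 xor  r1, r6, r3 ; 0/1/4/10/6/13/11
#1 beq  r2, r3, L7 ; 0/1/4/10/6/13/11 ; →fallthru
#2 xor  r5, r3, r5 ; 0/1/4/10/6/7/11
#3 ori   r4, r6, 14 ; 0/1/4/10/15/7/11
#4 ori   r1, r2, 1 ; 0/5/4/10/15/7/11
#5 ori   r3, r5, 2 ; 0/5/4/7/15/7/11
#6 bne  r5, r0, L10 ; 0/5/4/7/15/7/11 ; →target
#7 xor  r5, r6, r2 ; 0/5/4/7/15/15/11
#10 slt  r3, r2, r2 ; 0/5/4/0/15/15/11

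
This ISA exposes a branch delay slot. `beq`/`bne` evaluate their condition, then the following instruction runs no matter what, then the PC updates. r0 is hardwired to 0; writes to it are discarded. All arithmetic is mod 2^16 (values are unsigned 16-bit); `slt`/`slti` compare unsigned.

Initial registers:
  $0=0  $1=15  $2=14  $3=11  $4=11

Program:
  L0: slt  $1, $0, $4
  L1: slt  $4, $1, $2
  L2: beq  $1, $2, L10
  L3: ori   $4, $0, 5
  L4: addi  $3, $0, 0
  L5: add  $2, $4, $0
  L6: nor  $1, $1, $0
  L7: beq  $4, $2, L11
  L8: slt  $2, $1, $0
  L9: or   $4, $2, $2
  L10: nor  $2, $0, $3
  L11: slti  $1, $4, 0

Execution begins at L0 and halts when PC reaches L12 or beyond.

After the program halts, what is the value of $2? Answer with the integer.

0

#0 slt  $1, $0, $4 ; 0/1/14/11/11
#1 slt  $4, $1, $2 ; 0/1/14/11/1
#2 beq  $1, $2, L10 ; 0/1/14/11/1 ; →fallthru
#3 ori   $4, $0, 5 ; 0/1/14/11/5
#4 addi  $3, $0, 0 ; 0/1/14/0/5
#5 add  $2, $4, $0 ; 0/1/5/0/5
#6 nor  $1, $1, $0 ; 0/65534/5/0/5
#7 beq  $4, $2, L11 ; 0/65534/5/0/5 ; →target
#8 slt  $2, $1, $0 ; 0/65534/0/0/5
#11 slti  $1, $4, 0 ; 0/0/0/0/5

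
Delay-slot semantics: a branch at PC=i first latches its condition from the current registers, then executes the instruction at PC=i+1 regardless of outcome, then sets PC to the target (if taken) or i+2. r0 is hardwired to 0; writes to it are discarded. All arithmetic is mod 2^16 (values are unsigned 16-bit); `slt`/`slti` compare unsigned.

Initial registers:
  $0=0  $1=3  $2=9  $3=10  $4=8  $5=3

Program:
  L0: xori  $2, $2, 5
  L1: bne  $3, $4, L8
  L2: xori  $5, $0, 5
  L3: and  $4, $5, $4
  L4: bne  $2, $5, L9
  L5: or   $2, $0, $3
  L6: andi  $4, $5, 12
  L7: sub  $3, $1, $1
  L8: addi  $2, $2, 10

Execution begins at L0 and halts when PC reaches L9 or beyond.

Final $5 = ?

5

PC=0  xori  $2, $2, 5        | $0=0 $1=3 $2=12 $3=10 $4=8 $5=3
PC=1  bne  $3, $4, L8        | $0=0 $1=3 $2=12 $3=10 $4=8 $5=3  [TAKEN]
PC=2  xori  $5, $0, 5        | $0=0 $1=3 $2=12 $3=10 $4=8 $5=5
PC=8  addi  $2, $2, 10       | $0=0 $1=3 $2=22 $3=10 $4=8 $5=5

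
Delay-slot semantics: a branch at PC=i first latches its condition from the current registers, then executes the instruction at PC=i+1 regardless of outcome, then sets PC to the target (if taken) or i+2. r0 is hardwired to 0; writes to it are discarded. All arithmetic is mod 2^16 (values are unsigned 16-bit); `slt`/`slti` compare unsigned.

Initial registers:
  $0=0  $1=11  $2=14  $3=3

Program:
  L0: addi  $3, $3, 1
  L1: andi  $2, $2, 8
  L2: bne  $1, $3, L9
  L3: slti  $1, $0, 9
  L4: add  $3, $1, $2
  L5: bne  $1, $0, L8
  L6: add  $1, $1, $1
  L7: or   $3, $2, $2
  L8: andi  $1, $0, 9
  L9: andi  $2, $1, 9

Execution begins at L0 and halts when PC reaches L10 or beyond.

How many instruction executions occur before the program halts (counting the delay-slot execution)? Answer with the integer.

5

PC=0  addi  $3, $3, 1        | $0=0 $1=11 $2=14 $3=4
PC=1  andi  $2, $2, 8        | $0=0 $1=11 $2=8 $3=4
PC=2  bne  $1, $3, L9        | $0=0 $1=11 $2=8 $3=4  [TAKEN]
PC=3  slti  $1, $0, 9        | $0=0 $1=1 $2=8 $3=4
PC=9  andi  $2, $1, 9        | $0=0 $1=1 $2=1 $3=4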